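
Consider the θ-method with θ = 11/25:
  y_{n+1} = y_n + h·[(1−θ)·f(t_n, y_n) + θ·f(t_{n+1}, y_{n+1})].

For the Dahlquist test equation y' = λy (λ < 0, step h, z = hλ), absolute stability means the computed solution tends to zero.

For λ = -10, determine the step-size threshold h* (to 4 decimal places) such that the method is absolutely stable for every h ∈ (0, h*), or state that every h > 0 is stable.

Test eqn y'=λy, z=hλ:
  y_{n+1} = y_n + z·[14/25·y_n + 11/25·y_{n+1}] ⇒ (1 − 11/25z)y_{n+1} = (1 + 14/25z)y_n
  Hence R(z) = (1 + 14/25z)/(1 − 11/25z).

Solve |R(x)|<1 on ℝ⁻.
x=-1.24: |R|=0.1977
R=−1: 1+14/25x = −1+11/25x ⇒ -3/25x=2 ⇒ x=2/(-3/25)=-16.6667
Confirm numerically:
  x=-12.453: |R|=0.92196 <1
  x=-12.294: |R|=0.91813 <1
  x=-7.794: |R|=0.75962 <1
  x=-16.894: |R|=1.00323 >1
  x=-16.834: |R|=1.00239 >1
So |R|<1 on (-16.6667, 0).

(-16.6667,0); λ=-10 ⇒ h* = (50/3)/10 = 1.6667.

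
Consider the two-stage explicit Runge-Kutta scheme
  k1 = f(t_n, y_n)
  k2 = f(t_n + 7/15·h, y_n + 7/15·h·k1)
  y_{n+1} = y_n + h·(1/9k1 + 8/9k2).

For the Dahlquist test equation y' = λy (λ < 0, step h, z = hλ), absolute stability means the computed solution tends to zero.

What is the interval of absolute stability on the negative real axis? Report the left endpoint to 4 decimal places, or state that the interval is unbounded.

With y'=λy (z=hλ):
  k1=λy_n ⇒ h·k1=z·y_n;  k2=λ(1+7/15z)y_n ⇒ h·k2=z(1+7/15z)y_n
  y_{n+1}/y_n = 1 + 1/9z + 8/9z(1+7/15z) = 1 + z + 56/135z²
  ⇒ R(z) = 1 + z + 56/135z².

Boundary: |R(x)|=1, x<0.
x=-1.24: |R|=0.3978
R=1: x+56/135x²=0 ⇒ x=−135/56=-2.4107; min R=1−1/(4·56/135)=0.3973>−1
Confirm numerically:
  x=-2.005: |R|=0.66257 <1
  x=-1.601: |R|=0.46225 <1
  x=-1.363: |R|=0.40763 <1
  x=-1.326: |R|=0.40336 <1
  x=-2.985: |R|=1.71109 >1
  x=-2.817: |R|=1.47476 >1
  x=-2.661: |R|=1.27627 >1
Interval (-2.4107, 0).

(-2.4107, 0).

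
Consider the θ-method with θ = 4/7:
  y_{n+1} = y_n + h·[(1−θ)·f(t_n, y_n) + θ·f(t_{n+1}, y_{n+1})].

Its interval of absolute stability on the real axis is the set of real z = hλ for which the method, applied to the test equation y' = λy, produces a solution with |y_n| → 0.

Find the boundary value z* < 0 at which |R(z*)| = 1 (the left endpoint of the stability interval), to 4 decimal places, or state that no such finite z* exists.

interval (−∞, 0).

Set f=λy, z=hλ:
  y_{n+1} = y_n + z·[3/7·y_n + 4/7·y_{n+1}] ⇒ (1 − 4/7z)y_{n+1} = (1 + 3/7z)y_n
  ⇒ R(z) = (1 + 3/7z)/(1 − 4/7z).

Find x<0 with |R(x)|<1.
x=-0.54: |R|=0.5873
x=-2: |R|=0.0667
x=-10: |R|=0.4894
x=-100: |R|=0.7199
θ=4/7≥1/2 ⇒ |1+3/7x|<|1−4/7x| ∀x<0 ⇒ stable on all of ℝ⁻.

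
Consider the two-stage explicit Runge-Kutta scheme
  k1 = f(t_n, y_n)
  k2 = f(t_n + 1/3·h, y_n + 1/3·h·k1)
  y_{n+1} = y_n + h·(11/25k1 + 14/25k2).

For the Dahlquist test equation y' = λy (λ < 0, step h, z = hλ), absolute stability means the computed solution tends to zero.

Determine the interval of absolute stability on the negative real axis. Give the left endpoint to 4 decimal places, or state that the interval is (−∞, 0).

(-5.3571, 0).

Set f=λy, z=hλ:
  k1=λy_n ⇒ h·k1=z·y_n;  k2=λ(1+1/3z)y_n ⇒ h·k2=z(1+1/3z)y_n
  y_{n+1}/y_n = 1 + 11/25z + 14/25z(1+1/3z) = 1 + z + 14/75z²
  Hence R(z) = 1 + z + 14/75z².

Find x<0 with |R(x)|<1.
x=-0.52: |R|=0.5305
R=1: x+14/75x²=0 ⇒ x=−75/14=-5.3571; min R=1−1/(4·14/75)=-0.3393>−1
Confirm numerically:
  x=-4.713: |R|=0.43331 <1
  x=-3.879: |R|=0.07029 <1
  x=-3.143: |R|=0.29902 <1
  x=-5.887: |R|=1.58226 >1
  x=-5.789: |R|=1.46667 >1
  x=-5.536: |R|=1.18483 >1
So |R|<1 on (-5.3571, 0).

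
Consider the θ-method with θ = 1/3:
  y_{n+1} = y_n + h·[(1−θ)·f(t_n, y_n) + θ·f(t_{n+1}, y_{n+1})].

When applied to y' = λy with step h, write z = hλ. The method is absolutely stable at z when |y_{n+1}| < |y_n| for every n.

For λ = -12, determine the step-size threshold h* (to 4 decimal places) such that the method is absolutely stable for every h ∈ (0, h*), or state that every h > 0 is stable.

Set f=λy, z=hλ:
  y_{n+1} = y_n + z·[2/3·y_n + 1/3·y_{n+1}] ⇒ (1 − 1/3z)y_{n+1} = (1 + 2/3z)y_n
  ⇒ R(z) = (1 + 2/3z)/(1 − 1/3z).

Solve |R(x)|<1 on ℝ⁻.
x=-0.82: |R|=0.3560
R=−1: 1+2/3x = −1+1/3x ⇒ -1/3x=2 ⇒ x=2/(-1/3)=-6.0000
Confirm numerically:
  x=-3.910: |R|=0.69754 <1
  x=-3.095: |R|=0.52338 <1
  x=-2.794: |R|=0.44667 <1
  x=-2.732: |R|=0.42987 <1
  x=-6.356: |R|=1.03805 >1
  x=-6.276: |R|=1.02975 >1
Stable set (-6.0000, 0).

(-6.0000,0); λ=-12 ⇒ h* = (6)/12 = 0.5000.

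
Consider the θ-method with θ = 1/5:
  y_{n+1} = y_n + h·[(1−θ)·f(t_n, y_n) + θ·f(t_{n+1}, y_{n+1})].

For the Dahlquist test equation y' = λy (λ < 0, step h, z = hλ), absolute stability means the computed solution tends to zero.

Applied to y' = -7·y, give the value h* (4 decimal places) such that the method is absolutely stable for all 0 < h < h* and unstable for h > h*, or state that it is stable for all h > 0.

With y'=λy (z=hλ):
  y_{n+1} = y_n + z·[4/5·y_n + 1/5·y_{n+1}] ⇒ (1 − 1/5z)y_{n+1} = (1 + 4/5z)y_n
  so R(z) = (1 + 4/5z)/(1 − 1/5z).

Need |R(x)|<1, x<0.
x=-1.63: |R|=0.2293
R=−1: 1+4/5x = −1+1/5x ⇒ -3/5x=2 ⇒ x=2/(-3/5)=-3.3333
Confirm numerically:
  x=-2.852: |R|=0.81610 <1
  x=-2.677: |R|=0.74352 <1
  x=-1.923: |R|=0.38885 <1
  x=-1.609: |R|=0.21728 <1
  x=-3.608: |R|=1.09572 >1
  x=-3.429: |R|=1.03405 >1
  x=-3.357: |R|=1.00850 >1
Interval (-3.3333, 0).

(-3.3333,0); λ=-7 ⇒ h* = (10/3)/7 = 0.4762.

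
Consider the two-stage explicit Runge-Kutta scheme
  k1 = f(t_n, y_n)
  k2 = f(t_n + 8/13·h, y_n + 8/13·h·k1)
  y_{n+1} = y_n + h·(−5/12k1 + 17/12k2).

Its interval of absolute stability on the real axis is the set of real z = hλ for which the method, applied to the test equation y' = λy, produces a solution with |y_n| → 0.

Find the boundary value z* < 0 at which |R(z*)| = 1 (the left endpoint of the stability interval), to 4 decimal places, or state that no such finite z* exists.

left endpoint -1.1471.

With y'=λy (z=hλ):
  k1=λy_n ⇒ h·k1=z·y_n;  k2=λ(1+8/13z)y_n ⇒ h·k2=z(1+8/13z)y_n
  y_{n+1}/y_n = 1 − 5/12z + 17/12z(1+8/13z) = 1 + z + 34/39z²
  so R(z) = 1 + z + 34/39z².

Boundary: |R(x)|=1, x<0.
x=-0.68: |R|=0.7231
R=1: x+34/39x²=0 ⇒ x=−39/34=-1.1471; min R=1−1/(4·34/39)=0.7132>−1
Confirm numerically:
  x=-0.842: |R|=0.77607 <1
  x=-0.587: |R|=0.71339 <1
  x=-0.532: |R|=0.71474 <1
  x=-0.469: |R|=0.72276 <1
  x=-1.727: |R|=1.87315 >1
  x=-1.530: |R|=1.51078 >1
So |R|<1 on (-1.1471, 0).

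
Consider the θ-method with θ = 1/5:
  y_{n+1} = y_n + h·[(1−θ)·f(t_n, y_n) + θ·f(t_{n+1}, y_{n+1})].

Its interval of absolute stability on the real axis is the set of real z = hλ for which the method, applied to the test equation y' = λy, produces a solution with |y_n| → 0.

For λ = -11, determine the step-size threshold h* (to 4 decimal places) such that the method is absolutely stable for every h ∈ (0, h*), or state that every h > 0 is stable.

(-3.3333,0); λ=-11 ⇒ h* = (10/3)/11 = 0.3030.

With y'=λy (z=hλ):
  y_{n+1} = y_n + z·[4/5·y_n + 1/5·y_{n+1}] ⇒ (1 − 1/5z)y_{n+1} = (1 + 4/5z)y_n
  ⇒ R(z) = (1 + 4/5z)/(1 − 1/5z).

Find x<0 with |R(x)|<1.
x=-1.73: |R|=0.2853
R=−1: 1+4/5x = −1+1/5x ⇒ -3/5x=2 ⇒ x=2/(-3/5)=-3.3333
Confirm numerically:
  x=-3.210: |R|=0.95493 <1
  x=-2.669: |R|=0.74012 <1
  x=-2.014: |R|=0.43570 <1
  x=-3.714: |R|=1.13105 >1
  x=-3.583: |R|=1.08727 >1
  x=-3.530: |R|=1.06917 >1
So |R|<1 on (-3.3333, 0).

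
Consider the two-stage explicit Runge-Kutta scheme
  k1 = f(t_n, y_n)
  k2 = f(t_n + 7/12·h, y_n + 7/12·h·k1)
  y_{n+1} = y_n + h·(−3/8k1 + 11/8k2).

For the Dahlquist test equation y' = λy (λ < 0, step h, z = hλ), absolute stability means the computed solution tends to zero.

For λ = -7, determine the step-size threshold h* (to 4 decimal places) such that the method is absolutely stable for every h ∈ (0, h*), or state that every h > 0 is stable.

Test eqn y'=λy, z=hλ:
  k1=λy_n ⇒ h·k1=z·y_n;  k2=λ(1+7/12z)y_n ⇒ h·k2=z(1+7/12z)y_n
  y_{n+1}/y_n = 1 − 3/8z + 11/8z(1+7/12z) = 1 + z + 77/96z²
  ⇒ R(z) = 1 + z + 77/96z².

Find x<0 with |R(x)|<1.
x=-0.74: |R|=0.6992
R=1: x+77/96x²=0 ⇒ x=−96/77=-1.2468; min R=1−1/(4·77/96)=0.6883>−1
Confirm numerically:
  x=-1.021: |R|=0.81512 <1
  x=-0.977: |R|=0.78861 <1
  x=-0.795: |R|=0.71194 <1
  x=-1.730: |R|=1.67056 >1
  x=-1.409: |R|=1.18336 >1
  x=-1.387: |R|=1.15602 >1
Interval (-1.2468, 0).

(-1.2468,0); λ=-7 ⇒ h* = (96/77)/7 = 0.1781.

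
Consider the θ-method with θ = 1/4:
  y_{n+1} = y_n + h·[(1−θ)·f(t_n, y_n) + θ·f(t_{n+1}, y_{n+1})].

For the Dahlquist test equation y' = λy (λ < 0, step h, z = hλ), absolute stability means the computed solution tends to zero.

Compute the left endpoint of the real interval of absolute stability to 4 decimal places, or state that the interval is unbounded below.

z* = -4.0000.

With y'=λy (z=hλ):
  y_{n+1} = y_n + z·[3/4·y_n + 1/4·y_{n+1}] ⇒ (1 − 1/4z)y_{n+1} = (1 + 3/4z)y_n
  so R(z) = (1 + 3/4z)/(1 − 1/4z).

Solve |R(x)|<1 on ℝ⁻.
x=-1.21: |R|=0.0710
R=−1: 1+3/4x = −1+1/4x ⇒ -1/2x=2 ⇒ x=2/(-1/2)=-4.0000
Confirm numerically:
  x=-3.448: |R|=0.85177 <1
  x=-2.645: |R|=0.59217 <1
  x=-2.360: |R|=0.48428 <1
  x=-4.242: |R|=1.05872 >1
  x=-4.163: |R|=1.03994 >1
Stable set (-4.0000, 0).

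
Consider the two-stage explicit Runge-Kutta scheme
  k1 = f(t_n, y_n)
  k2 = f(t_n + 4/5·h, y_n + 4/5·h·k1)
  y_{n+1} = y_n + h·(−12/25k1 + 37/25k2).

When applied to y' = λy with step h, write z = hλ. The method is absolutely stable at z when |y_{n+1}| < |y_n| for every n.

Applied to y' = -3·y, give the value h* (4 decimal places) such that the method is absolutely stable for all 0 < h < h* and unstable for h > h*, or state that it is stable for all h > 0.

Test eqn y'=λy, z=hλ:
  k1=λy_n ⇒ h·k1=z·y_n;  k2=λ(1+4/5z)y_n ⇒ h·k2=z(1+4/5z)y_n
  y_{n+1}/y_n = 1 − 12/25z + 37/25z(1+4/5z) = 1 + z + 148/125z²
  Hence R(z) = 1 + z + 148/125z².

Boundary: |R(x)|=1, x<0.
x=-1.71: |R|=2.7521
R=1: x+148/125x²=0 ⇒ x=−125/148=-0.8446; min R=1−1/(4·148/125)=0.7889>−1
Confirm numerically:
  x=-0.822: |R|=0.97801 <1
  x=-0.818: |R|=0.97424 <1
  x=-0.535: |R|=0.80389 <1
  x=-1.201: |R|=1.50680 >1
  x=-1.133: |R|=1.38689 >1
  x=-0.946: |R|=1.11358 >1
Interval (-0.8446, 0).

(-0.8446,0); λ=-3 ⇒ h* = (125/148)/3 = 0.2815.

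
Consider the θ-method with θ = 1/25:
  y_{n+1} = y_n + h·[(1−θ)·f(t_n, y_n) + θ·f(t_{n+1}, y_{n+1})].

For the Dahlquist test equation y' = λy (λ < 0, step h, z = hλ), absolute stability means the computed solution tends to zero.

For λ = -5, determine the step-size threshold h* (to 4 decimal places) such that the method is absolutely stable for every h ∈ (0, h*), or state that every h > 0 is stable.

On y'=λy, z=hλ:
  y_{n+1} = y_n + z·[24/25·y_n + 1/25·y_{n+1}] ⇒ (1 − 1/25z)y_{n+1} = (1 + 24/25z)y_n
  R(z) = (1 + 24/25z)/(1 − 1/25z).

Boundary: |R(x)|=1, x<0.
x=-1.04: |R|=0.0015
R=−1: 1+24/25x = −1+1/25x ⇒ -23/25x=2 ⇒ x=2/(-23/25)=-2.1739
Confirm numerically:
  x=-2.097: |R|=0.93472 <1
  x=-1.998: |R|=0.85014 <1
  x=-1.909: |R|=0.77357 <1
  x=-1.017: |R|=0.02275 <1
  x=-2.684: |R|=1.42378 >1
  x=-2.581: |R|=1.33947 >1
Stable set (-2.1739, 0).

(-2.1739,0); λ=-5 ⇒ h* = (50/23)/5 = 0.4348.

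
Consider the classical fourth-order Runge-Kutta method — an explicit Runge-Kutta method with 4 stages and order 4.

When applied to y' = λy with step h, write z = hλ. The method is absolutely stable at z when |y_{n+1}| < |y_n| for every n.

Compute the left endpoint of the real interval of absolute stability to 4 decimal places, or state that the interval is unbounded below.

z* = -2.7853.

With y'=λy (z=hλ):
  order 4, 4-stage ⇒ R(z)=1+z+z^2/2+z^3/6+z^4/24
  (e.g. R(-0.33)=0.71895, |R|=0.71895)

Find x<0 with |R(x)|<1.
x=-0.33: |R|=0.7190
|R(-2.61)|=0.7663 |R(-1.79)|=0.2839 |R(-1.04)|=0.3621
Bisect:
  x_lo=-3.4176 |R|=2.4537  x_hi=-0.2812 |R|=0.7549
  mid=-1.84940 |R|=0.29392 →hi
  mid=-2.63349 |R|=0.79423 →hi
  mid=-3.02553 |R|=1.42689 →lo
  mid=-2.82951 |R|=1.06874 →lo
  mid=-2.73150 |R|=0.92188 →hi
  mid=-2.78051 |R|=0.99280 →hi
  mid=-2.80501 |R|=1.03013 →lo
  ...
  [-2.78548,-2.78529] ⇒ x*=-2.7853
Interval (-2.7853, 0).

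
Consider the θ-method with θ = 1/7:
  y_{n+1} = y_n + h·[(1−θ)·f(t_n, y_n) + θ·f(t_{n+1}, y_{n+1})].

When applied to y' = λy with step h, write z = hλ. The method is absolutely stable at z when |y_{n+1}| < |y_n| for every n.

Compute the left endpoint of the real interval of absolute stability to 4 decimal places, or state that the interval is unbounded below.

z* = -2.8000.

With y'=λy (z=hλ):
  y_{n+1} = y_n + z·[6/7·y_n + 1/7·y_{n+1}] ⇒ (1 − 1/7z)y_{n+1} = (1 + 6/7z)y_n
  Hence R(z) = (1 + 6/7z)/(1 − 1/7z).

Find x<0 with |R(x)|<1.
x=-0.62: |R|=0.4304
R=−1: 1+6/7x = −1+1/7x ⇒ -5/7x=2 ⇒ x=2/(-5/7)=-2.8000
Confirm numerically:
  x=-1.990: |R|=0.54950 <1
  x=-1.968: |R|=0.53613 <1
  x=-1.484: |R|=0.22442 <1
  x=-3.275: |R|=1.23114 >1
  x=-3.188: |R|=1.19042 >1
Stable set (-2.8000, 0).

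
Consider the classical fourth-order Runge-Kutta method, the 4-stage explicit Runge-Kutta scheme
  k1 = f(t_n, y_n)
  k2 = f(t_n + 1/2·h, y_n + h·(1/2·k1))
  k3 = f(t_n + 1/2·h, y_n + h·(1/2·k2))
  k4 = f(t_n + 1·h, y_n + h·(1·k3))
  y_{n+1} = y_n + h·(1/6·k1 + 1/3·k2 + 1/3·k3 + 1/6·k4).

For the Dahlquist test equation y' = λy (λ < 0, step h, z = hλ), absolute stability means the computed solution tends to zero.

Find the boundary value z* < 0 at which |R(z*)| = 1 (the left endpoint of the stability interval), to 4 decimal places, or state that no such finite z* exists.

Test eqn y'=λy, z=hλ:
  order 4, 4-stage ⇒ R(z)=1+z+z^2/2+z^3/6+z^4/24
  (e.g. R(-1.19)=0.32075, |R|=0.32075)

Need |R(x)|<1, x<0.
x=-1.19: |R|=0.3207
|R(-1.72)|=0.2758 |R(-1.2)|=0.3184 |R(-0.9)|=0.4108
Bisect:
  x_lo=-3.4002 |R|=2.3982  x_hi=-0.2753 |R|=0.7594
  mid=-1.83778 |R|=0.29173 →hi
  mid=-2.61901 |R|=0.77691 →hi
  mid=-3.00963 |R|=1.39438 →lo
  mid=-2.81432 |R|=1.04466 →lo
  mid=-2.71667 |R|=0.90137 →hi
  mid=-2.76550 |R|=0.97056 →hi
  mid=-2.78991 |R|=1.00698 →lo
  mid=-2.77770 |R|=0.98862 →hi
  ...
  [-2.78533,-2.78514] ⇒ x*=-2.7853
Stable set (-2.7853, 0).

z* = -2.7853.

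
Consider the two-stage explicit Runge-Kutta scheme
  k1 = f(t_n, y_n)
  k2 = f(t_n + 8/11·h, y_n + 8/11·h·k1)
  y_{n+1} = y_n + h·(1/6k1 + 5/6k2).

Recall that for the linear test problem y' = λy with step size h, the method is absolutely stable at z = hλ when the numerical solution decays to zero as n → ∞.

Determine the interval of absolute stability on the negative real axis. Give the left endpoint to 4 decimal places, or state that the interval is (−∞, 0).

(-1.6500, 0).

With y'=λy (z=hλ):
  k1=λy_n ⇒ h·k1=z·y_n;  k2=λ(1+8/11z)y_n ⇒ h·k2=z(1+8/11z)y_n
  y_{n+1}/y_n = 1 + 1/6z + 5/6z(1+8/11z) = 1 + z + 20/33z²
  R(z) = 1 + z + 20/33z².

Find x<0 with |R(x)|<1.
x=-1.17: |R|=0.6596
R=1: x+20/33x²=0 ⇒ x=−33/20=-1.6500; min R=1−1/(4·20/33)=0.5875>−1
Confirm numerically:
  x=-1.536: |R|=0.89388 <1
  x=-1.099: |R|=0.63300 <1
  x=-1.032: |R|=0.61347 <1
  x=-2.189: |R|=1.71507 >1
  x=-1.938: |R|=1.33827 >1
  x=-1.819: |R|=1.18631 >1
So |R|<1 on (-1.6500, 0).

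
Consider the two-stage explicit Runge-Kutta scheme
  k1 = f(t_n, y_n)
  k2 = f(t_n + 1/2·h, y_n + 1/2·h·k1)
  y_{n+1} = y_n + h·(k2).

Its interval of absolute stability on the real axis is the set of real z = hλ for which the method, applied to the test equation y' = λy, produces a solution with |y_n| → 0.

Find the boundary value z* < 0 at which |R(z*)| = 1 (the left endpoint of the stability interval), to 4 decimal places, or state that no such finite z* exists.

z* = -2.0000.

Test eqn y'=λy, z=hλ:
  k1=λy_n ⇒ h·k1=z·y_n;  k2=λ(1+1/2z)y_n ⇒ h·k2=z(1+1/2z)y_n
  y_{n+1}/y_n = 1 + z(1+1/2z) = 1 + z + 1/2z²
  R(z) = 1 + z + 1/2z².

Find x<0 with |R(x)|<1.
x=-0.34: |R|=0.7178
R=1: x+1/2x²=0 ⇒ x=−2=-2.0000; min R=1−1/(4·1/2)=0.5000>−1
Confirm numerically:
  x=-1.673: |R|=0.72646 <1
  x=-1.651: |R|=0.71190 <1
  x=-1.645: |R|=0.70801 <1
  x=-1.273: |R|=0.53726 <1
  x=-2.491: |R|=1.61154 >1
  x=-2.303: |R|=1.34890 >1
  x=-2.106: |R|=1.11162 >1
Stable set (-2.0000, 0).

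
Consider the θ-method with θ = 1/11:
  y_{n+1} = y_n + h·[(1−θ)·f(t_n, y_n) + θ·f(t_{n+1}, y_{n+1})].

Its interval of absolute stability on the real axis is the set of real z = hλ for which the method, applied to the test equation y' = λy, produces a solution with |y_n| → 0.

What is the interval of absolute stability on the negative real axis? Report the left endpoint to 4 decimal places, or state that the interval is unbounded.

z∈(-2.4444,0).

Test eqn y'=λy, z=hλ:
  y_{n+1} = y_n + z·[10/11·y_n + 1/11·y_{n+1}] ⇒ (1 − 1/11z)y_{n+1} = (1 + 10/11z)y_n
  Hence R(z) = (1 + 10/11z)/(1 − 1/11z).

Solve |R(x)|<1 on ℝ⁻.
x=-0.62: |R|=0.4131
R=−1: 1+10/11x = −1+1/11x ⇒ -9/11x=2 ⇒ x=2/(-9/11)=-2.4444
Confirm numerically:
  x=-2.042: |R|=0.72228 <1
  x=-1.805: |R|=0.55057 <1
  x=-1.451: |R|=0.28191 <1
  x=-2.986: |R|=1.34849 >1
  x=-2.836: |R|=1.25470 >1
  x=-2.563: |R|=1.07867 >1
Stable set (-2.4444, 0).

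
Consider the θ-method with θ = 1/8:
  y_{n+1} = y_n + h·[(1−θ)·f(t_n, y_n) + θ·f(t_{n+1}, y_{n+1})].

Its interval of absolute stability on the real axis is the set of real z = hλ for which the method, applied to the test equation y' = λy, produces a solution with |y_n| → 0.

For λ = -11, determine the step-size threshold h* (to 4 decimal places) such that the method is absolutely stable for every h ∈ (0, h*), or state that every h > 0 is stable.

Test eqn y'=λy, z=hλ:
  y_{n+1} = y_n + z·[7/8·y_n + 1/8·y_{n+1}] ⇒ (1 − 1/8z)y_{n+1} = (1 + 7/8z)y_n
  so R(z) = (1 + 7/8z)/(1 − 1/8z).

Find x<0 with |R(x)|<1.
x=-0.89: |R|=0.1991
R=−1: 1+7/8x = −1+1/8x ⇒ -3/4x=2 ⇒ x=2/(-3/4)=-2.6667
Confirm numerically:
  x=-2.409: |R|=0.85147 <1
  x=-1.507: |R|=0.26812 <1
  x=-1.418: |R|=0.20450 <1
  x=-1.373: |R|=0.17188 <1
  x=-3.197: |R|=1.28418 >1
  x=-2.856: |R|=1.10464 >1
  x=-2.785: |R|=1.06583 >1
Stable set (-2.6667, 0).

(-2.6667,0); λ=-11 ⇒ h* = (8/3)/11 = 0.2424.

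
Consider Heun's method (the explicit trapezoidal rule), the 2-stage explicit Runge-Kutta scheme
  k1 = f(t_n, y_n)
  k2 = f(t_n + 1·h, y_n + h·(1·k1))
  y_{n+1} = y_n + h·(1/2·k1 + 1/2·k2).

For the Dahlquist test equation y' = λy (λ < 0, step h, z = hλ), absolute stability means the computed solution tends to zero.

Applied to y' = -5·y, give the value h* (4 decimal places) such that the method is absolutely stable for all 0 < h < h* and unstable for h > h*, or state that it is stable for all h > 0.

On y'=λy, z=hλ:
  order 2, 2-stage ⇒ R(z)=1+z+z^2/2
  (e.g. R(-0.65)=0.56125, |R|=0.56125)

Need |R(x)|<1, x<0.
x=-0.65: |R|=0.5613
|R(-1.63)|=0.6985 |R(-1.54)|=0.6458 |R(-1.14)|=0.5098
Bisect:
  x_lo=-2.7290 |R|=1.9948  x_hi=-0.2242 |R|=0.8009
  mid=-1.47663 |R|=0.61359 →hi
  mid=-2.10284 |R|=1.10812 →lo
  mid=-1.78973 |R|=0.81184 →hi
  mid=-1.94628 |R|=0.94773 →hi
  mid=-2.02456 |R|=1.02486 →lo
  mid=-1.98542 |R|=0.98553 →hi
  mid=-2.00499 |R|=1.00500 →lo
  mid=-1.99521 |R|=0.99522 →hi
  ...
  [-2.00010,-1.99995] ⇒ x*=-2.0000
Stable set (-2.0000, 0).

(-2.0000,0); λ=-5 ⇒ h* = 0.4000.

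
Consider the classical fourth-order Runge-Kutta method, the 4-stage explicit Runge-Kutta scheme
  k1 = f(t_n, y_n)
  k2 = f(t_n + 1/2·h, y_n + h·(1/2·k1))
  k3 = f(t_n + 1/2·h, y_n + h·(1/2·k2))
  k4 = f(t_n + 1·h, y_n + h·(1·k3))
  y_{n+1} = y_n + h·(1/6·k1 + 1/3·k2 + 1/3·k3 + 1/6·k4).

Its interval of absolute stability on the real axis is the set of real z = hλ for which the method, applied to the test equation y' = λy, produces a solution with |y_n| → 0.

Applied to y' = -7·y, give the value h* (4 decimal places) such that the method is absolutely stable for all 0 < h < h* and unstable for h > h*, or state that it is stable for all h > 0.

(-2.7853,0); λ=-7 ⇒ h* = 0.3979.

On y'=λy, z=hλ:
  order 4, 4-stage ⇒ R(z)=1+z+z^2/2+z^3/6+z^4/24
  (e.g. R(-0.48)=0.61898, |R|=0.61898)

Need |R(x)|<1, x<0.
x=-0.48: |R|=0.6190
|R(-2.74)|=0.9338 |R(-2.59)|=0.7433 |R(-0.9)|=0.4108
Bisect:
  x_lo=-3.5869 |R|=3.0517  x_hi=-0.1866 |R|=0.8297
  mid=-1.88678 |R|=0.30177 →hi
  mid=-2.73684 |R|=0.92937 →hi
  mid=-3.16187 |R|=1.73294 →lo
  mid=-2.94936 |R|=1.27688 →lo
  mid=-2.84310 |R|=1.09071 →lo
  mid=-2.78997 |R|=1.00707 →lo
  mid=-2.76341 |R|=0.96750 →hi
  ...
  [-2.78540,-2.78520] ⇒ x*=-2.7853
So |R|<1 on (-2.7853, 0).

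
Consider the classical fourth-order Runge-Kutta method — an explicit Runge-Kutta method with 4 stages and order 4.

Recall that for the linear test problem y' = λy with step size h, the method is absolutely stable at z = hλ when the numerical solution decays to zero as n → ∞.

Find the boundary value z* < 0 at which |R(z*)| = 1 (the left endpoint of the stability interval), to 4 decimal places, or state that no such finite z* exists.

z* = -2.7853.

Test eqn y'=λy, z=hλ:
  order 4, 4-stage ⇒ R(z)=1+z+z^2/2+z^3/6+z^4/24
  (e.g. R(-1.55)=0.27110, |R|=0.27110)

Find x<0 with |R(x)|<1.
x=-1.55: |R|=0.2711
|R(-2.29)|=0.4764 |R(-1.77)|=0.2812 |R(-0.95)|=0.3923
Bisect:
  x_lo=-3.4183 |R|=2.4561  x_hi=-0.2429 |R|=0.7843
  mid=-1.83063 |R|=0.29044 →hi
  mid=-2.62448 |R|=0.78341 →hi
  mid=-3.02140 |R|=1.41838 →lo
  mid=-2.82294 |R|=1.05826 →lo
  mid=-2.72371 |R|=0.91105 →hi
  mid=-2.77333 |R|=0.98211 →hi
  mid=-2.79813 |R|=1.01953 →lo
  mid=-2.78573 |R|=1.00066 →lo
  mid=-2.77953 |R|=0.99134 →hi
  mid=-2.78263 |R|=0.99599 →hi
  ...
  [-2.78534,-2.78515] ⇒ x*=-2.7853
Interval (-2.7853, 0).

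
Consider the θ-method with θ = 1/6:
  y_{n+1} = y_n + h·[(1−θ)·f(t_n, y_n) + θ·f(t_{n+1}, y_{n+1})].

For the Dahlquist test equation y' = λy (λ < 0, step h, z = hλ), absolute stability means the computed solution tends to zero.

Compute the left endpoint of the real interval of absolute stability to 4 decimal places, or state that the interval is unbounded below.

left endpoint -3.0000.

Test eqn y'=λy, z=hλ:
  y_{n+1} = y_n + z·[5/6·y_n + 1/6·y_{n+1}] ⇒ (1 − 1/6z)y_{n+1} = (1 + 5/6z)y_n
  so R(z) = (1 + 5/6z)/(1 − 1/6z).

Find x<0 with |R(x)|<1.
x=-0.59: |R|=0.4628
R=−1: 1+5/6x = −1+1/6x ⇒ -2/3x=2 ⇒ x=2/(-2/3)=-3.0000
Confirm numerically:
  x=-2.333: |R|=0.67983 <1
  x=-1.761: |R|=0.36142 <1
  x=-1.267: |R|=0.04610 <1
  x=-1.243: |R|=0.02968 <1
  x=-3.520: |R|=1.21849 >1
  x=-3.032: |R|=1.01417 >1
Stable set (-3.0000, 0).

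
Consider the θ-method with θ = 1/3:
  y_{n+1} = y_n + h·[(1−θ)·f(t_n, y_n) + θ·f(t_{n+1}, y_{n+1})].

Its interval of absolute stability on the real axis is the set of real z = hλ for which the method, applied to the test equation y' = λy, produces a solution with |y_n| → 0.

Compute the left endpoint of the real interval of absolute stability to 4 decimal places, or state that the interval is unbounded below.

z* = -6.0000.

With y'=λy (z=hλ):
  y_{n+1} = y_n + z·[2/3·y_n + 1/3·y_{n+1}] ⇒ (1 − 1/3z)y_{n+1} = (1 + 2/3z)y_n
  R(z) = (1 + 2/3z)/(1 − 1/3z).

Find x<0 with |R(x)|<1.
x=-0.53: |R|=0.5496
R=−1: 1+2/3x = −1+1/3x ⇒ -1/3x=2 ⇒ x=2/(-1/3)=-6.0000
Confirm numerically:
  x=-5.173: |R|=0.89881 <1
  x=-3.429: |R|=0.60009 <1
  x=-2.661: |R|=0.41017 <1
  x=-2.508: |R|=0.36601 <1
  x=-6.565: |R|=1.05907 >1
  x=-6.222: |R|=1.02407 >1
  x=-6.093: |R|=1.01023 >1
So |R|<1 on (-6.0000, 0).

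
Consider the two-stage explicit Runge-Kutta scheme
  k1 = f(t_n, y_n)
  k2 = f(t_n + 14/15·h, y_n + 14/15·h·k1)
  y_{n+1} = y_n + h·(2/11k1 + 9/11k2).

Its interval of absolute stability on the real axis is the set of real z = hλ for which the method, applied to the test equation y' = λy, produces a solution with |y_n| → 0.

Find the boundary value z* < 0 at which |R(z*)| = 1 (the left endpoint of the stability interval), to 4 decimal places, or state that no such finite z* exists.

On y'=λy, z=hλ:
  k1=λy_n ⇒ h·k1=z·y_n;  k2=λ(1+14/15z)y_n ⇒ h·k2=z(1+14/15z)y_n
  y_{n+1}/y_n = 1 + 2/11z + 9/11z(1+14/15z) = 1 + z + 42/55z²
  R(z) = 1 + z + 42/55z².

Solve |R(x)|<1 on ℝ⁻.
x=-0.87: |R|=0.7080
R=1: x+42/55x²=0 ⇒ x=−55/42=-1.3095; min R=1−1/(4·42/55)=0.6726>−1
Confirm numerically:
  x=-1.129: |R|=0.84436 <1
  x=-1.027: |R|=0.77843 <1
  x=-0.581: |R|=0.67677 <1
  x=-1.731: |R|=1.55713 >1
  x=-1.513: |R|=1.23509 >1
  x=-1.413: |R|=1.11165 >1
Stable set (-1.3095, 0).

left endpoint -1.3095.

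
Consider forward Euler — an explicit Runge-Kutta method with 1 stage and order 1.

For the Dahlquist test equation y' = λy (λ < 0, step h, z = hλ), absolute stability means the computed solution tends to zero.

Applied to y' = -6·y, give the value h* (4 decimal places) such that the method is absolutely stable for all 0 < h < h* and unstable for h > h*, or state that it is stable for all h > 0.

(-2.0000,0); λ=-6 ⇒ h* = 0.3333.

Set f=λy, z=hλ:
  order 1, 1-stage ⇒ R(z)=1+z
  (e.g. R(-1.22)=-0.22000, |R|=0.22000)

Find x<0 with |R(x)|<1.
x=-1.22: |R|=0.2200
|R(-2.32)|=1.3200 |R(-1.96)|=0.9600 |R(-1.36)|=0.3600
Bisect:
  x_lo=-2.7118 |R|=1.7118  x_hi=-0.2431 |R|=0.7569
  mid=-1.47745 |R|=0.47745 →hi
  mid=-2.09461 |R|=1.09461 →lo
  mid=-1.78603 |R|=0.78603 →hi
  mid=-1.94032 |R|=0.94032 →hi
  mid=-2.01746 |R|=1.01746 →lo
  mid=-1.97889 |R|=0.97889 →hi
  mid=-1.99818 |R|=0.99818 →hi
  mid=-2.00782 |R|=1.00782 →lo
  ...
  [-2.00014,-1.99999] ⇒ x*=-2.0000
Interval (-2.0000, 0).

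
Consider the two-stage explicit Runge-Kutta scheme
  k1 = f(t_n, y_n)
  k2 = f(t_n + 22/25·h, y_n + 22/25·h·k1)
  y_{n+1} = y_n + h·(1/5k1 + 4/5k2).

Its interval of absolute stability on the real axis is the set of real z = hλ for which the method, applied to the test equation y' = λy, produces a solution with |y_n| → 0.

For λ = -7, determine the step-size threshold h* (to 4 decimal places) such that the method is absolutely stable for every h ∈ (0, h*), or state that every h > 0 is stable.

(-1.4205,0); λ=-7 ⇒ h* = (125/88)/7 = 0.2029.

Test eqn y'=λy, z=hλ:
  k1=λy_n ⇒ h·k1=z·y_n;  k2=λ(1+22/25z)y_n ⇒ h·k2=z(1+22/25z)y_n
  y_{n+1}/y_n = 1 + 1/5z + 4/5z(1+22/25z) = 1 + z + 88/125z²
  Hence R(z) = 1 + z + 88/125z².

Solve |R(x)|<1 on ℝ⁻.
x=-0.86: |R|=0.6607
R=1: x+88/125x²=0 ⇒ x=−125/88=-1.4205; min R=1−1/(4·88/125)=0.6449>−1
Confirm numerically:
  x=-1.112: |R|=0.75853 <1
  x=-0.884: |R|=0.66615 <1
  x=-0.707: |R|=0.64489 <1
  x=-1.760: |R|=1.42071 >1
  x=-1.522: |R|=1.10880 >1
  x=-1.470: |R|=1.05127 >1
So |R|<1 on (-1.4205, 0).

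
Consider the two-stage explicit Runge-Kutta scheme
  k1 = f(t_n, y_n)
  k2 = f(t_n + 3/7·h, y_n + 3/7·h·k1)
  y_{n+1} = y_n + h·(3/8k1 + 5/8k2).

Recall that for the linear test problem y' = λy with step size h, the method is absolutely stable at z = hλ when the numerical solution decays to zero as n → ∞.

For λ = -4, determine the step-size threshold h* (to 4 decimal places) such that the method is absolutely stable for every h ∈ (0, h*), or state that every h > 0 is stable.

(-3.7333,0); λ=-4 ⇒ h* = (56/15)/4 = 0.9333.

Test eqn y'=λy, z=hλ:
  k1=λy_n ⇒ h·k1=z·y_n;  k2=λ(1+3/7z)y_n ⇒ h·k2=z(1+3/7z)y_n
  y_{n+1}/y_n = 1 + 3/8z + 5/8z(1+3/7z) = 1 + z + 15/56z²
  Hence R(z) = 1 + z + 15/56z².

Find x<0 with |R(x)|<1.
x=-0.88: |R|=0.3274
R=1: x+15/56x²=0 ⇒ x=−56/15=-3.7333; min R=1−1/(4·15/56)=0.0667>−1
Confirm numerically:
  x=-3.300: |R|=0.61696 <1
  x=-2.072: |R|=0.07796 <1
  x=-1.669: |R|=0.07713 <1
  x=-1.629: |R|=0.08180 <1
  x=-4.211: |R|=1.53878 >1
  x=-3.925: |R|=1.20151 >1
Stable set (-3.7333, 0).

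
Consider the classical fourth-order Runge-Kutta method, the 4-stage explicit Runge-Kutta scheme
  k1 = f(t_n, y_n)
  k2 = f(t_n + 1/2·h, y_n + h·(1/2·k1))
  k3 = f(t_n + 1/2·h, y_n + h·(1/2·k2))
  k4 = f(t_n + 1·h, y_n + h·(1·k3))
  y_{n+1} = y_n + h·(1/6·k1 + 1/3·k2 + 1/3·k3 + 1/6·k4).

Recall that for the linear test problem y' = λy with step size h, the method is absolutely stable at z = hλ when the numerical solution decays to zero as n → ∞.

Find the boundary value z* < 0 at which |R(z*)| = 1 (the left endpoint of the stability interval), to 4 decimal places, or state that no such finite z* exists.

Test eqn y'=λy, z=hλ:
  order 4, 4-stage ⇒ R(z)=1+z+z^2/2+z^3/6+z^4/24
  (e.g. R(-1.43)=0.27932, |R|=0.27932)

Boundary: |R(x)|=1, x<0.
x=-1.43: |R|=0.2793
|R(-1.62)|=0.2706 |R(-1.44)|=0.2783 |R(-1.11)|=0.3414
Bisect:
  x_lo=-3.5830 |R|=3.0367  x_hi=-0.3786 |R|=0.6849
  mid=-1.98079 |R|=0.32711 →hi
  mid=-2.78189 |R|=0.99488 →hi
  mid=-3.18244 |R|=1.78355 →lo
  mid=-2.98216 |R|=1.33972 →lo
  mid=-2.88203 |R|=1.15591 →lo
  mid=-2.83196 |R|=1.07267 →lo
  mid=-2.80692 |R|=1.03310 →lo
  mid=-2.79441 |R|=1.01383 →lo
  ...
  [-2.78541,-2.78521] ⇒ x*=-2.7853
Interval (-2.7853, 0).

left endpoint -2.7853.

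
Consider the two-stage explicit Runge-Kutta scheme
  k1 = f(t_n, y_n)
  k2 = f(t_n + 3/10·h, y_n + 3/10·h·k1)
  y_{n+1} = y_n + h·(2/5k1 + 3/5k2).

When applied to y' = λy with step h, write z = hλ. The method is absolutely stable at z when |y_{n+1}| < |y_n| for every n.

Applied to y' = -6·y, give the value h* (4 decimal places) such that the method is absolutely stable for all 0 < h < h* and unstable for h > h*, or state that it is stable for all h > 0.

(-5.5556,0); λ=-6 ⇒ h* = (50/9)/6 = 0.9259.

With y'=λy (z=hλ):
  k1=λy_n ⇒ h·k1=z·y_n;  k2=λ(1+3/10z)y_n ⇒ h·k2=z(1+3/10z)y_n
  y_{n+1}/y_n = 1 + 2/5z + 3/5z(1+3/10z) = 1 + z + 9/50z²
  ⇒ R(z) = 1 + z + 9/50z².

Need |R(x)|<1, x<0.
x=-0.53: |R|=0.5206
R=1: x+9/50x²=0 ⇒ x=−50/9=-5.5556; min R=1−1/(4·9/50)=-0.3889>−1
Confirm numerically:
  x=-4.830: |R|=0.36920 <1
  x=-4.726: |R|=0.29431 <1
  x=-2.856: |R|=0.38779 <1
  x=-2.753: |R|=0.38878 <1
  x=-6.024: |R|=1.50794 >1
  x=-5.969: |R|=1.44421 >1
  x=-5.952: |R|=1.42473 >1
So |R|<1 on (-5.5556, 0).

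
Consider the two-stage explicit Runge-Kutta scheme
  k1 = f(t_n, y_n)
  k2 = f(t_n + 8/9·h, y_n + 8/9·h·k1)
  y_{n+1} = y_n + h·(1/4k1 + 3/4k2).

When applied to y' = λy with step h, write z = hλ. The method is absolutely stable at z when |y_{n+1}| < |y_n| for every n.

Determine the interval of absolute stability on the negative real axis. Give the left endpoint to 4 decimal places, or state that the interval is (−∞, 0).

With y'=λy (z=hλ):
  k1=λy_n ⇒ h·k1=z·y_n;  k2=λ(1+8/9z)y_n ⇒ h·k2=z(1+8/9z)y_n
  y_{n+1}/y_n = 1 + 1/4z + 3/4z(1+8/9z) = 1 + z + 2/3z²
  Hence R(z) = 1 + z + 2/3z².

Find x<0 with |R(x)|<1.
x=-1.07: |R|=0.6933
R=1: x+2/3x²=0 ⇒ x=−3/2=-1.5000; min R=1−1/(4·2/3)=0.6250>−1
Confirm numerically:
  x=-1.453: |R|=0.95447 <1
  x=-1.216: |R|=0.76977 <1
  x=-0.989: |R|=0.66308 <1
  x=-1.780: |R|=1.33227 >1
  x=-1.534: |R|=1.03477 >1
Interval (-1.5000, 0).

(-1.5000, 0).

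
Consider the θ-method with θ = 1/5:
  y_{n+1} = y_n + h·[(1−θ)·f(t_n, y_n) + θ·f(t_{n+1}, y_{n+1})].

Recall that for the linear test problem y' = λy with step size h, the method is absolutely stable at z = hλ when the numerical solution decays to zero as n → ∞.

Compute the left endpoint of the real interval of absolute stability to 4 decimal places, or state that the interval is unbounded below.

Set f=λy, z=hλ:
  y_{n+1} = y_n + z·[4/5·y_n + 1/5·y_{n+1}] ⇒ (1 − 1/5z)y_{n+1} = (1 + 4/5z)y_n
  ⇒ R(z) = (1 + 4/5z)/(1 − 1/5z).

Solve |R(x)|<1 on ℝ⁻.
x=-1.48: |R|=0.1420
R=−1: 1+4/5x = −1+1/5x ⇒ -3/5x=2 ⇒ x=2/(-3/5)=-3.3333
Confirm numerically:
  x=-3.197: |R|=0.95010 <1
  x=-2.697: |R|=0.75198 <1
  x=-1.360: |R|=0.06918 <1
  x=-3.826: |R|=1.16746 >1
  x=-3.822: |R|=1.16618 >1
  x=-3.429: |R|=1.03405 >1
So |R|<1 on (-3.3333, 0).

z* = -3.3333.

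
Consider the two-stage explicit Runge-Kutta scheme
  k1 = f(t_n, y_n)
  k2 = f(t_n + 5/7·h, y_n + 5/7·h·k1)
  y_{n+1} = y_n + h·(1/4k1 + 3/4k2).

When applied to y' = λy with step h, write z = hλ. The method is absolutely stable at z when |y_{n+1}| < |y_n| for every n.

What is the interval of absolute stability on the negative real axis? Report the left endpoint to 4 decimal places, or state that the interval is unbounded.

z∈(-1.8667,0).

With y'=λy (z=hλ):
  k1=λy_n ⇒ h·k1=z·y_n;  k2=λ(1+5/7z)y_n ⇒ h·k2=z(1+5/7z)y_n
  y_{n+1}/y_n = 1 + 1/4z + 3/4z(1+5/7z) = 1 + z + 15/28z²
  so R(z) = 1 + z + 15/28z².

Need |R(x)|<1, x<0.
x=-0.36: |R|=0.7094
R=1: x+15/28x²=0 ⇒ x=−28/15=-1.8667; min R=1−1/(4·15/28)=0.5333>−1
Confirm numerically:
  x=-1.570: |R|=0.75048 <1
  x=-1.446: |R|=0.67413 <1
  x=-1.281: |R|=0.59809 <1
  x=-2.422: |R|=1.72055 >1
  x=-2.313: |R|=1.55305 >1
  x=-2.084: |R|=1.24264 >1
Interval (-1.8667, 0).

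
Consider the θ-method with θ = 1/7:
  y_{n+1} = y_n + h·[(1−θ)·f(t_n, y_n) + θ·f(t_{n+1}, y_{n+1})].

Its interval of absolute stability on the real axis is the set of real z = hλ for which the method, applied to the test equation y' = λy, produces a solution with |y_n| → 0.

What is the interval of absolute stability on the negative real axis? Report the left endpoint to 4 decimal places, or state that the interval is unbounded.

(-2.8000, 0).

With y'=λy (z=hλ):
  y_{n+1} = y_n + z·[6/7·y_n + 1/7·y_{n+1}] ⇒ (1 − 1/7z)y_{n+1} = (1 + 6/7z)y_n
  ⇒ R(z) = (1 + 6/7z)/(1 − 1/7z).

Need |R(x)|<1, x<0.
x=-1.72: |R|=0.3807
R=−1: 1+6/7x = −1+1/7x ⇒ -5/7x=2 ⇒ x=2/(-5/7)=-2.8000
Confirm numerically:
  x=-2.695: |R|=0.94585 <1
  x=-2.131: |R|=0.63367 <1
  x=-1.818: |R|=0.44318 <1
  x=-3.179: |R|=1.18617 >1
  x=-3.164: |R|=1.17906 >1
Interval (-2.8000, 0).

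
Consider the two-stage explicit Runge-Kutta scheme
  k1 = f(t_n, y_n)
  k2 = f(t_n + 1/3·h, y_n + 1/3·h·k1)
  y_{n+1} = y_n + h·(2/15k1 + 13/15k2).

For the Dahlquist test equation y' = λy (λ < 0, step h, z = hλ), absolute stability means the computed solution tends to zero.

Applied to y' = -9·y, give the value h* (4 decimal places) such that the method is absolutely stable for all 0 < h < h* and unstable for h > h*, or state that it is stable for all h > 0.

(-3.4615,0); λ=-9 ⇒ h* = (45/13)/9 = 0.3846.

On y'=λy, z=hλ:
  k1=λy_n ⇒ h·k1=z·y_n;  k2=λ(1+1/3z)y_n ⇒ h·k2=z(1+1/3z)y_n
  y_{n+1}/y_n = 1 + 2/15z + 13/15z(1+1/3z) = 1 + z + 13/45z²
  R(z) = 1 + z + 13/45z².

Solve |R(x)|<1 on ℝ⁻.
x=-1.08: |R|=0.2570
R=1: x+13/45x²=0 ⇒ x=−45/13=-3.4615; min R=1−1/(4·13/45)=0.1346>−1
Confirm numerically:
  x=-3.208: |R|=0.76503 <1
  x=-2.671: |R|=0.39000 <1
  x=-2.534: |R|=0.32100 <1
  x=-1.669: |R|=0.13572 <1
  x=-4.048: |R|=1.68582 >1
  x=-3.958: |R|=1.56767 >1
  x=-3.637: |R|=1.18436 >1
Interval (-3.4615, 0).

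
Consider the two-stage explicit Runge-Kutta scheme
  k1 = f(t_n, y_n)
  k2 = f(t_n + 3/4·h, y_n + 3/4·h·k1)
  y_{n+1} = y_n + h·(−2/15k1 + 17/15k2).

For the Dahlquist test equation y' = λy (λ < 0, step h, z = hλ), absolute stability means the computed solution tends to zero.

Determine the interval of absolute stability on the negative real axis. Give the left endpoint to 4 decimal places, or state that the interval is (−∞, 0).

z∈(-1.1765,0).

Test eqn y'=λy, z=hλ:
  k1=λy_n ⇒ h·k1=z·y_n;  k2=λ(1+3/4z)y_n ⇒ h·k2=z(1+3/4z)y_n
  y_{n+1}/y_n = 1 − 2/15z + 17/15z(1+3/4z) = 1 + z + 17/20z²
  ⇒ R(z) = 1 + z + 17/20z².

Find x<0 with |R(x)|<1.
x=-1.01: |R|=0.8571
R=1: x+17/20x²=0 ⇒ x=−20/17=-1.1765; min R=1−1/(4·17/20)=0.7059>−1
Confirm numerically:
  x=-0.968: |R|=0.82847 <1
  x=-0.826: |R|=0.75393 <1
  x=-0.745: |R|=0.72677 <1
  x=-0.724: |R|=0.72155 <1
  x=-1.526: |R|=1.45337 >1
  x=-1.402: |R|=1.26876 >1
  x=-1.266: |R|=1.09634 >1
Interval (-1.1765, 0).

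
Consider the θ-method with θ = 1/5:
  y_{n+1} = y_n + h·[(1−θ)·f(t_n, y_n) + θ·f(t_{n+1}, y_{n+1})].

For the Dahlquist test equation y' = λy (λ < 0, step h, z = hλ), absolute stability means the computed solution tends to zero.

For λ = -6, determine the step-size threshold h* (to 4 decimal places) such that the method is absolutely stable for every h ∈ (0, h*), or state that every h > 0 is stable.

(-3.3333,0); λ=-6 ⇒ h* = (10/3)/6 = 0.5556.

With y'=λy (z=hλ):
  y_{n+1} = y_n + z·[4/5·y_n + 1/5·y_{n+1}] ⇒ (1 − 1/5z)y_{n+1} = (1 + 4/5z)y_n
  R(z) = (1 + 4/5z)/(1 − 1/5z).

Solve |R(x)|<1 on ℝ⁻.
x=-0.53: |R|=0.5208
R=−1: 1+4/5x = −1+1/5x ⇒ -3/5x=2 ⇒ x=2/(-3/5)=-3.3333
Confirm numerically:
  x=-2.566: |R|=0.69574 <1
  x=-2.465: |R|=0.65104 <1
  x=-2.418: |R|=0.62982 <1
  x=-3.501: |R|=1.05917 >1
  x=-3.454: |R|=1.04282 >1
Stable set (-3.3333, 0).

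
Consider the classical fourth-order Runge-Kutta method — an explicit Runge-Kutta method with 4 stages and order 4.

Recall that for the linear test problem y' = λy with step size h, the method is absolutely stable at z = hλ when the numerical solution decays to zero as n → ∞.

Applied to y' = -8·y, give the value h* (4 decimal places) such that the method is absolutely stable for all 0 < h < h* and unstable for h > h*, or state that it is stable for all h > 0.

(-2.7853,0); λ=-8 ⇒ h* = 0.3482.

Test eqn y'=λy, z=hλ:
  order 4, 4-stage ⇒ R(z)=1+z+z^2/2+z^3/6+z^4/24
  (e.g. R(-1.53)=0.27185, |R|=0.27185)

Boundary: |R(x)|=1, x<0.
x=-1.53: |R|=0.2718
|R(-1.97)|=0.3238 |R(-1.64)|=0.2711 |R(-1.02)|=0.3684
Bisect:
  x_lo=-3.5783 |R|=3.0189  x_hi=-0.1857 |R|=0.8305
  mid=-1.88200 |R|=0.30070 →hi
  mid=-2.73017 |R|=0.92002 →hi
  mid=-3.15425 |R|=1.71450 →lo
  mid=-2.94221 |R|=1.26353 →lo
  mid=-2.83619 |R|=1.07949 →lo
  mid=-2.78318 |R|=0.99682 →hi
  mid=-2.80969 |R|=1.03740 →lo
  mid=-2.79643 |R|=1.01693 →lo
  ...
  [-2.78546,-2.78525] ⇒ x*=-2.7853
Interval (-2.7853, 0).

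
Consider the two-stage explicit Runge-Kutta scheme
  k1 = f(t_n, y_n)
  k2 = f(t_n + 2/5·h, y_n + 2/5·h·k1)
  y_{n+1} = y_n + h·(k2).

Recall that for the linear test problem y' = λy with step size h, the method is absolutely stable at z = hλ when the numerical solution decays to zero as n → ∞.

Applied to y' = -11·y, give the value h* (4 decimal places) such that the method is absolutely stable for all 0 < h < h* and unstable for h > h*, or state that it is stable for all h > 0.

(-2.5000,0); λ=-11 ⇒ h* = (5/2)/11 = 0.2273.

Test eqn y'=λy, z=hλ:
  k1=λy_n ⇒ h·k1=z·y_n;  k2=λ(1+2/5z)y_n ⇒ h·k2=z(1+2/5z)y_n
  y_{n+1}/y_n = 1 + z(1+2/5z) = 1 + z + 2/5z²
  R(z) = 1 + z + 2/5z².

Solve |R(x)|<1 on ℝ⁻.
x=-1.15: |R|=0.3790
R=1: x+2/5x²=0 ⇒ x=−5/2=-2.5000; min R=1−1/(4·2/5)=0.3750>−1
Confirm numerically:
  x=-1.818: |R|=0.50405 <1
  x=-1.573: |R|=0.41673 <1
  x=-1.402: |R|=0.38424 <1
  x=-3.083: |R|=1.71896 >1
  x=-3.020: |R|=1.62816 >1
  x=-2.664: |R|=1.17476 >1
So |R|<1 on (-2.5000, 0).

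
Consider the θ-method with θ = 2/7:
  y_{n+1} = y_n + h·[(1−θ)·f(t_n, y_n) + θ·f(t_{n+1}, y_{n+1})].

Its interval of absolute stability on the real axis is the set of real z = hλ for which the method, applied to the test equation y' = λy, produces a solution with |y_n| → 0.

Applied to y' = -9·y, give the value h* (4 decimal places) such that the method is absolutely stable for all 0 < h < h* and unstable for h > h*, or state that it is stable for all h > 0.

(-4.6667,0); λ=-9 ⇒ h* = (14/3)/9 = 0.5185.

On y'=λy, z=hλ:
  y_{n+1} = y_n + z·[5/7·y_n + 2/7·y_{n+1}] ⇒ (1 − 2/7z)y_{n+1} = (1 + 5/7z)y_n
  ⇒ R(z) = (1 + 5/7z)/(1 − 2/7z).

Solve |R(x)|<1 on ℝ⁻.
x=-1.71: |R|=0.1488
R=−1: 1+5/7x = −1+2/7x ⇒ -3/7x=2 ⇒ x=2/(-3/7)=-4.6667
Confirm numerically:
  x=-4.378: |R|=0.94504 <1
  x=-3.237: |R|=0.68168 <1
  x=-1.994: |R|=0.27029 <1
  x=-1.940: |R|=0.24816 <1
  x=-5.111: |R|=1.07740 >1
  x=-5.062: |R|=1.06926 >1
Interval (-4.6667, 0).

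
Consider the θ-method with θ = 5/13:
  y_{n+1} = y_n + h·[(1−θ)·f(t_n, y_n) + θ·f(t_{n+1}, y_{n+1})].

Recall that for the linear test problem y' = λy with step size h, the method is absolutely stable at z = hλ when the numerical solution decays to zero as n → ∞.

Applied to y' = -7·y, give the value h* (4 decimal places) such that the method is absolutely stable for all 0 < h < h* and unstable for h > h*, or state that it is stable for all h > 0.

(-8.6667,0); λ=-7 ⇒ h* = (26/3)/7 = 1.2381.

Test eqn y'=λy, z=hλ:
  y_{n+1} = y_n + z·[8/13·y_n + 5/13·y_{n+1}] ⇒ (1 − 5/13z)y_{n+1} = (1 + 8/13z)y_n
  ⇒ R(z) = (1 + 8/13z)/(1 − 5/13z).

Boundary: |R(x)|=1, x<0.
x=-0.42: |R|=0.6384
R=−1: 1+8/13x = −1+5/13x ⇒ -3/13x=2 ⇒ x=2/(-3/13)=-8.6667
Confirm numerically:
  x=-8.194: |R|=0.97373 <1
  x=-6.773: |R|=0.87878 <1
  x=-6.351: |R|=0.84478 <1
  x=-3.660: |R|=0.52013 <1
  x=-9.077: |R|=1.02108 >1
  x=-8.825: |R|=1.00832 >1
  x=-8.786: |R|=1.00629 >1
Stable set (-8.6667, 0).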